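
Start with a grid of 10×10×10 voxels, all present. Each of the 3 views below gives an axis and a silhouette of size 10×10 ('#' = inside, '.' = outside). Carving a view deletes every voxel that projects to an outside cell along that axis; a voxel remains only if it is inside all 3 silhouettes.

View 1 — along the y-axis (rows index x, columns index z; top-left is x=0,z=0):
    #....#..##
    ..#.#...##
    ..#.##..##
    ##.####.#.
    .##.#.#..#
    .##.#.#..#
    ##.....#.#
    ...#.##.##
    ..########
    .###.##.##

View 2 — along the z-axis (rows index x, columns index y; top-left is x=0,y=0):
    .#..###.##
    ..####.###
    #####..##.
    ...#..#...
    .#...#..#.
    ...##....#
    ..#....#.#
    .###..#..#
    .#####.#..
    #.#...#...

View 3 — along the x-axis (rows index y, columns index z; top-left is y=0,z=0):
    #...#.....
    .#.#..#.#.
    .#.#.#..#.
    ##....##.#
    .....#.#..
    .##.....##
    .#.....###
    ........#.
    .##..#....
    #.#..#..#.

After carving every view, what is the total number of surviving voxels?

voxel count = 80

initial block: 10^3 = 1000
V1 y: intersect with XZ mask (54 set) -- 540 left
V2 z: intersect with XY mask (45 set) -- 237 left
V3 x: intersect with YZ mask (33 set) -- 80 left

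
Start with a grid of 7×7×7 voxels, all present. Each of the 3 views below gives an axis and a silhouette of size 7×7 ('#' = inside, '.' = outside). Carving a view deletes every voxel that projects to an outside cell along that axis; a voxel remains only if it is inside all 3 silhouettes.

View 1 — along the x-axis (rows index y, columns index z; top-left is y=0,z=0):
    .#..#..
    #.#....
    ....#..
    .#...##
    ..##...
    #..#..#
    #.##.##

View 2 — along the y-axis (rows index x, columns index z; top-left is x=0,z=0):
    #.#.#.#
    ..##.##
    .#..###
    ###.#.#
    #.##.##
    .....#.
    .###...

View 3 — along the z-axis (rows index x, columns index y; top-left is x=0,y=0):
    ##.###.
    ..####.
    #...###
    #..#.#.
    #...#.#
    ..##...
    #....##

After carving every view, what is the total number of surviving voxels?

|visual hull| = 36

initial block: 7^3 = 343
after view 1 [x-axis, 18 of 49 cells solid] → remaining = 126
after view 2 [y-axis, 26 of 49 cells solid] → remaining = 68
after view 3 [z-axis, 24 of 49 cells solid] → remaining = 36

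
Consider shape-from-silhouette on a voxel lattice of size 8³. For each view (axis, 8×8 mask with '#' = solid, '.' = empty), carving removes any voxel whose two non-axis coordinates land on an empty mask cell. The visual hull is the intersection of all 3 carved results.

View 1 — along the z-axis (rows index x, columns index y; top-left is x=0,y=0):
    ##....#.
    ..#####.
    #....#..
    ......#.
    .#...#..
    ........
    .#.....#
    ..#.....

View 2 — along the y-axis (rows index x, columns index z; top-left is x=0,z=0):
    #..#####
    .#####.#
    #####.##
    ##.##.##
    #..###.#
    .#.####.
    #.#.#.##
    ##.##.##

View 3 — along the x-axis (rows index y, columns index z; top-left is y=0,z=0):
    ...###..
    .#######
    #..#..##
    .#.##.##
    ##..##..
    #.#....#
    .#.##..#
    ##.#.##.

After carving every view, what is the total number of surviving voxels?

remaining voxels: 51

start: 8×8×8 = 512 voxels
after view 1 [z-axis, 16 of 64 cells solid] → remaining = 128
after view 2 [y-axis, 46 of 64 cells solid] → remaining = 94
after view 3 [x-axis, 35 of 64 cells solid] → remaining = 51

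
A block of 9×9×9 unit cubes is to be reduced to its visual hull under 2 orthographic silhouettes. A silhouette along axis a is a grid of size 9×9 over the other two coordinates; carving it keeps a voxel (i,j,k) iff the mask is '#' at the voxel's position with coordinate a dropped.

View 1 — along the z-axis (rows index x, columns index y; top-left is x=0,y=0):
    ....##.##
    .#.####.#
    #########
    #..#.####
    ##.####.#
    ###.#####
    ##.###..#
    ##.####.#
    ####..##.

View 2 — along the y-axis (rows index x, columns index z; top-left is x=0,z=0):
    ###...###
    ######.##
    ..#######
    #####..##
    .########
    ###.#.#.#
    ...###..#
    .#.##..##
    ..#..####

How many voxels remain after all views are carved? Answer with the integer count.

full grid |V| = 729
after view 1 [z-axis, 59 of 81 cells solid] → remaining = 531
after view 2 [y-axis, 56 of 81 cells solid] → remaining = 370

|visual hull| = 370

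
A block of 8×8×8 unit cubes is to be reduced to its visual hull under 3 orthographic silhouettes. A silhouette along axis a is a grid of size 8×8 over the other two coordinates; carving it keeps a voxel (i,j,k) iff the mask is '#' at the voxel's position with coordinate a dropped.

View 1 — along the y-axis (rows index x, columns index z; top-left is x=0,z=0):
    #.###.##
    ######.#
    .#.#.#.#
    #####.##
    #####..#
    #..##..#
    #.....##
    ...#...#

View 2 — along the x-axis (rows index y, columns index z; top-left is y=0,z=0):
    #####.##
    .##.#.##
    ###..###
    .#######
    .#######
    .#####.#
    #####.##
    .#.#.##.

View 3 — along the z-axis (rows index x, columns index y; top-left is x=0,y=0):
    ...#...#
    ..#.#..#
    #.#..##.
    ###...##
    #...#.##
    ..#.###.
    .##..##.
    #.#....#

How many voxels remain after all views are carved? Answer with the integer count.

voxel count = 105

full grid |V| = 512
[1] y-view keeps 39 columns → grid now 312
[2] x-view keeps 49 columns → grid now 237
[3] z-view keeps 29 columns → grid now 105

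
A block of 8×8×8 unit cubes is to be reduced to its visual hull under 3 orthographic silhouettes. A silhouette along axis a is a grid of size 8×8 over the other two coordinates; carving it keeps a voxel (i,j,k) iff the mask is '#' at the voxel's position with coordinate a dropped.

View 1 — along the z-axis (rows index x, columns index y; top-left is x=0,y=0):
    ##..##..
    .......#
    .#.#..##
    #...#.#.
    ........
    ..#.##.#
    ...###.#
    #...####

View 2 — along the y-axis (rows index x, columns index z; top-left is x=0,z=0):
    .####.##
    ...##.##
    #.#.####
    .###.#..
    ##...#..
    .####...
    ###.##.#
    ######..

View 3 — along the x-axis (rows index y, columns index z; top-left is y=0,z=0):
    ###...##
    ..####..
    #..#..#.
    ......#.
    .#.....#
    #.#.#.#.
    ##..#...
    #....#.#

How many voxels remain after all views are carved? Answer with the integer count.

start: 8×8×8 = 512 voxels
step 1: project along z, AND mask (25/64) → |grid| = 200
step 2: project along y, AND mask (39/64) → |grid| = 134
step 3: project along x, AND mask (25/64) → |grid| = 50

|visual hull| = 50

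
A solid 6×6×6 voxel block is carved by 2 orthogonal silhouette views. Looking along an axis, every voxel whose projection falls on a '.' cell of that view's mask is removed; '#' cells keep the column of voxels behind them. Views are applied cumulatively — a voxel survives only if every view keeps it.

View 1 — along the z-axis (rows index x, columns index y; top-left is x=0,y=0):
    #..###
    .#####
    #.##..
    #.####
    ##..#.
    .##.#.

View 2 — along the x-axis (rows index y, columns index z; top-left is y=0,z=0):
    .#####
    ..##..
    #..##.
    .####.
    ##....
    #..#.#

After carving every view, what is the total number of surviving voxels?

remaining voxels: 73

before carving: 216 voxels (6×6×6)
step 1: project along z, AND mask (23/36) → |grid| = 138
step 2: project along x, AND mask (19/36) → |grid| = 73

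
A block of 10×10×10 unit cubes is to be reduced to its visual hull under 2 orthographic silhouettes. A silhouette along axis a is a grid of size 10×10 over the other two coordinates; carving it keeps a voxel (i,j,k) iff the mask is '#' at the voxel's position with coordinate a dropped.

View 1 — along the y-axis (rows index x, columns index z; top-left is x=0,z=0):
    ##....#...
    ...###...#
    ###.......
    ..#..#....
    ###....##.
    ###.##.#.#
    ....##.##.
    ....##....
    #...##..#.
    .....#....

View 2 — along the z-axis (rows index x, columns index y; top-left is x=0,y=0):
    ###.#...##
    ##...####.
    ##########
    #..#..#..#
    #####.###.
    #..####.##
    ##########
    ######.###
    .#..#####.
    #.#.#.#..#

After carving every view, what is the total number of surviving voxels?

initial block: 10^3 = 1000
[1] y-view keeps 35 columns → grid now 350
[2] z-view keeps 71 columns → grid now 256

256 voxels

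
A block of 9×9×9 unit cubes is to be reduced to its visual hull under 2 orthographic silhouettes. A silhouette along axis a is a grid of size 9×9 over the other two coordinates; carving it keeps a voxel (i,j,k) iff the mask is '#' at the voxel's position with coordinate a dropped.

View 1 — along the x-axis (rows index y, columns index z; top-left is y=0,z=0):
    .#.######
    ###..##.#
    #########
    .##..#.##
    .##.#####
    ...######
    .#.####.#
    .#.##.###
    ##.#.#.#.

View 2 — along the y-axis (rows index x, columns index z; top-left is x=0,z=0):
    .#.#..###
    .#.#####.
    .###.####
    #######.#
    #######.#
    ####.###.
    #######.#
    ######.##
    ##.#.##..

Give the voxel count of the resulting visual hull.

|visual hull| = 401

full grid |V| = 729
after view 1 [x-axis, 57 of 81 cells solid] → remaining = 513
after view 2 [y-axis, 62 of 81 cells solid] → remaining = 401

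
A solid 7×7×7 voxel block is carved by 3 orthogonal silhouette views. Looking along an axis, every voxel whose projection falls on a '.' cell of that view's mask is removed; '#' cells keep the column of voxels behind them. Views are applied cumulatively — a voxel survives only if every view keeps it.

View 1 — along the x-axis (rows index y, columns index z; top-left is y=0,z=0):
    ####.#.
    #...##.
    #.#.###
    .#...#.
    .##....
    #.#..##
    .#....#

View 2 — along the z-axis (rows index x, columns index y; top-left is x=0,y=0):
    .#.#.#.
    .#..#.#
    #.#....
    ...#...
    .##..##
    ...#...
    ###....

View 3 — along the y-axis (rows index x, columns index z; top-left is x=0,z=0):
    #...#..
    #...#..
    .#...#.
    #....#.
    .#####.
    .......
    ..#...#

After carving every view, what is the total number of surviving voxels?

start: 7×7×7 = 343 voxels
carve view 1 (along x, YZ-mask fill 23/49): 161 voxels remain
carve view 2 (along z, XY-mask fill 17/49): 57 voxels remain
carve view 3 (along y, XZ-mask fill 15/49): 20 voxels remain

|visual hull| = 20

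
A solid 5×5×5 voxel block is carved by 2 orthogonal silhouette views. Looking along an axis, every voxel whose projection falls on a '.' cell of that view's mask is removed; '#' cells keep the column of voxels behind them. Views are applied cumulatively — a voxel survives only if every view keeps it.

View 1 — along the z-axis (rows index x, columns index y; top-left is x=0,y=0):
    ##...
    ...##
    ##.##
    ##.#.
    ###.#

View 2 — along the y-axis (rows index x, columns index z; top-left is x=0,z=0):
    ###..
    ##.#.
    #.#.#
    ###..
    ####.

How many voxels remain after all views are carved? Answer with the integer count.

initial block: 5^3 = 125
after view 1 [z-axis, 15 of 25 cells solid] → remaining = 75
after view 2 [y-axis, 16 of 25 cells solid] → remaining = 49

49 voxels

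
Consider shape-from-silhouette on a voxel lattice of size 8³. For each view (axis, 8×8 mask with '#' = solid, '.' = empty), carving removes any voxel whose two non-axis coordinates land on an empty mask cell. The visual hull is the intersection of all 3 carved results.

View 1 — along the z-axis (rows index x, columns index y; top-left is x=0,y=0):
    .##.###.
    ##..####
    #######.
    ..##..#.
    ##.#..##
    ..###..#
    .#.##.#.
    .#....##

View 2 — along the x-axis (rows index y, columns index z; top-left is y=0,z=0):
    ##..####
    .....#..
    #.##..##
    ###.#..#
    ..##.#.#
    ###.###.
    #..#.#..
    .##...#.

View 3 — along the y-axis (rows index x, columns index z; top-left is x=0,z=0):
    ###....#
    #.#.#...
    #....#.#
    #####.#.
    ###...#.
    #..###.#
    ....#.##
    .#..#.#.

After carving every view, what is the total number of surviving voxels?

65 voxels

full grid |V| = 512
step 1: project along z, AND mask (37/64) → |grid| = 296
step 2: project along x, AND mask (33/64) → |grid| = 140
step 3: project along y, AND mask (31/64) → |grid| = 65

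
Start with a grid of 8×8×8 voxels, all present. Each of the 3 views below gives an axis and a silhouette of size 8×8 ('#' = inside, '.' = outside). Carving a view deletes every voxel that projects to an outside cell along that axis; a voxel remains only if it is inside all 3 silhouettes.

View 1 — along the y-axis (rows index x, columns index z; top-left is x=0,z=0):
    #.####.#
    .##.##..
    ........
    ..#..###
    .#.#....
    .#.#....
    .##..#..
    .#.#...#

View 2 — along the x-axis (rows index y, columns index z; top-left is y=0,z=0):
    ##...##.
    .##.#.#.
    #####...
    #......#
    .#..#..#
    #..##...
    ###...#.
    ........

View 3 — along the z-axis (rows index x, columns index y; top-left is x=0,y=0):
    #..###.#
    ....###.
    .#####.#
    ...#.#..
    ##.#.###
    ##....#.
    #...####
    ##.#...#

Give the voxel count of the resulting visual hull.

|visual hull| = 30

before carving: 512 voxels (8×8×8)
carve view 1 (along y, XZ-mask fill 24/64): 192 voxels remain
carve view 2 (along x, YZ-mask fill 25/64): 71 voxels remain
carve view 3 (along z, XY-mask fill 34/64): 30 voxels remain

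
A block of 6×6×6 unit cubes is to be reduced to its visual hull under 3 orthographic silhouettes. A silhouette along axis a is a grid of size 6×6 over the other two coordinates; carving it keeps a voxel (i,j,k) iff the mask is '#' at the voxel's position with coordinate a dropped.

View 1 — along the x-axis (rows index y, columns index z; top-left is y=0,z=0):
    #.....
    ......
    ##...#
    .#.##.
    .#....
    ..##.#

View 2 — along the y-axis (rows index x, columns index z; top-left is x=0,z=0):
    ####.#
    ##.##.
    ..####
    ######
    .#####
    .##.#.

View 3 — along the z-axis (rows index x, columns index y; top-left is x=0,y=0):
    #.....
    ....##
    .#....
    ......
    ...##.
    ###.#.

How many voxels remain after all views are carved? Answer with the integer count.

start: 6×6×6 = 216 voxels
[1] x-view keeps 11 columns → grid now 66
[2] y-view keeps 27 columns → grid now 49
[3] z-view keeps 10 columns → grid now 9

remaining voxels: 9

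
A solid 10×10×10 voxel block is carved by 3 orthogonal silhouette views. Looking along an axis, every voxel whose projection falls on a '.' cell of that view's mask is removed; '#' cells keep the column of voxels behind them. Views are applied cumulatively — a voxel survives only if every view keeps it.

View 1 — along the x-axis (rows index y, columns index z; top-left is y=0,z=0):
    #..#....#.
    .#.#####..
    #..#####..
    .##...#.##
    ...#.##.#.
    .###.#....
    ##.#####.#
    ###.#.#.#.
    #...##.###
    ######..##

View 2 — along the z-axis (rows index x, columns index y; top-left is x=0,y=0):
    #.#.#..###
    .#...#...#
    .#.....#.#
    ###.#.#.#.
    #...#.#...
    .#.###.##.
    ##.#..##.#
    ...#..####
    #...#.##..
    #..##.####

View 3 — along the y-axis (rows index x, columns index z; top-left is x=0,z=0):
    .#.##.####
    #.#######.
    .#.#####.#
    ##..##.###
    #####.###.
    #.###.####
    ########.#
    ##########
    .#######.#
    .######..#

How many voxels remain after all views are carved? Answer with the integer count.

|visual hull| = 216

full grid |V| = 1000
after view 1 [x-axis, 56 of 100 cells solid] → remaining = 560
after view 2 [z-axis, 49 of 100 cells solid] → remaining = 280
after view 3 [y-axis, 79 of 100 cells solid] → remaining = 216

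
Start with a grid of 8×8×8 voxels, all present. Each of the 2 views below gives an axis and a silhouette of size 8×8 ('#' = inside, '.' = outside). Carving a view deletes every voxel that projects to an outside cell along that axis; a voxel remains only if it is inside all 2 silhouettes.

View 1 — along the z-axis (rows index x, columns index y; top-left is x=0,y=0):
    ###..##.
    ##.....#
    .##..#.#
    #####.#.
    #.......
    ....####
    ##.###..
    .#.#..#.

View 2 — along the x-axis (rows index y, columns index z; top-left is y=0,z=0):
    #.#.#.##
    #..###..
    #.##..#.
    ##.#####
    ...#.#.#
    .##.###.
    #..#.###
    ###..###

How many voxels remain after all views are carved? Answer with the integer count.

|visual hull| = 149

before carving: 512 voxels (8×8×8)
carve view 1 (along z, XY-mask fill 31/64): 248 voxels remain
carve view 2 (along x, YZ-mask fill 39/64): 149 voxels remain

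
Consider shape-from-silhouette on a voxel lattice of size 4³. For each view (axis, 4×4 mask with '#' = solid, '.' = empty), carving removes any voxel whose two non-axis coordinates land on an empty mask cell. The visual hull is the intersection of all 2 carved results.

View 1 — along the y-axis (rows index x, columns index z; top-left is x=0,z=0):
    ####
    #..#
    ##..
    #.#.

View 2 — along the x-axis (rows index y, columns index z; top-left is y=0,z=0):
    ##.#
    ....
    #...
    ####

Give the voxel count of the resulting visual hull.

voxel count = 22

start: 4×4×4 = 64 voxels
step 1: project along y, AND mask (10/16) → |grid| = 40
step 2: project along x, AND mask (8/16) → |grid| = 22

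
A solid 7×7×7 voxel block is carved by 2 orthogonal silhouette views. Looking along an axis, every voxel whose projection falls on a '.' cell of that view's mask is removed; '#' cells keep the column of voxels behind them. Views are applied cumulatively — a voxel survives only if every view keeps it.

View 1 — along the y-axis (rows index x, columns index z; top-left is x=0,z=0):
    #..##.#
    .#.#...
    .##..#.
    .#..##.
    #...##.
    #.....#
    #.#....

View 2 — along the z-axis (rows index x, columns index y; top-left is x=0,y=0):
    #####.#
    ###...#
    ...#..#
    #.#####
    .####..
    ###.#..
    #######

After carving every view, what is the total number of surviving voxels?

full grid |V| = 343
after view 1 [y-axis, 19 of 49 cells solid] → remaining = 133
after view 2 [z-axis, 33 of 49 cells solid] → remaining = 90

|visual hull| = 90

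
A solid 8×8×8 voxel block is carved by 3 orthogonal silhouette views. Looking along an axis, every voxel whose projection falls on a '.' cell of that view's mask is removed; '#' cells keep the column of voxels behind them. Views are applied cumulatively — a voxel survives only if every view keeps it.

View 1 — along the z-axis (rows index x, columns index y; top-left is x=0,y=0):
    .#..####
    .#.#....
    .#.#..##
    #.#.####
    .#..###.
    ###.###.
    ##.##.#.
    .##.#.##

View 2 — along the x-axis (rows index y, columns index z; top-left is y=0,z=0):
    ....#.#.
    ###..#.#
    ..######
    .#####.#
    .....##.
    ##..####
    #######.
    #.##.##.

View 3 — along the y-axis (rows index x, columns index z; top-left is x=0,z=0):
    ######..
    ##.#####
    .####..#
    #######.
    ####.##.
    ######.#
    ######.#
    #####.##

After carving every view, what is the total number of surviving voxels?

initial block: 8^3 = 512
after view 1 [z-axis, 37 of 64 cells solid] → remaining = 296
after view 2 [x-axis, 39 of 64 cells solid] → remaining = 182
after view 3 [y-axis, 52 of 64 cells solid] → remaining = 146

|visual hull| = 146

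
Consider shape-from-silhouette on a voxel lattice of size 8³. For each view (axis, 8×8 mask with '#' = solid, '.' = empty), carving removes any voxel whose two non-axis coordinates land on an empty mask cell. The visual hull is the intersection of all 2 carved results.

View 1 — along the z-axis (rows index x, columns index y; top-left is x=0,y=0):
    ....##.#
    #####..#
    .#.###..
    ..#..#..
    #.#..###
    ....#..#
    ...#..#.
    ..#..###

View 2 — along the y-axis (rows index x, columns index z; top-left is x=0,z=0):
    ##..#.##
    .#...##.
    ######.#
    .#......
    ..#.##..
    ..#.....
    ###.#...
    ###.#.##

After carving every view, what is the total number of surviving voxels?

remaining voxels: 112

before carving: 512 voxels (8×8×8)
V1 z: intersect with XY mask (28 set) -- 224 left
V2 y: intersect with XZ mask (30 set) -- 112 left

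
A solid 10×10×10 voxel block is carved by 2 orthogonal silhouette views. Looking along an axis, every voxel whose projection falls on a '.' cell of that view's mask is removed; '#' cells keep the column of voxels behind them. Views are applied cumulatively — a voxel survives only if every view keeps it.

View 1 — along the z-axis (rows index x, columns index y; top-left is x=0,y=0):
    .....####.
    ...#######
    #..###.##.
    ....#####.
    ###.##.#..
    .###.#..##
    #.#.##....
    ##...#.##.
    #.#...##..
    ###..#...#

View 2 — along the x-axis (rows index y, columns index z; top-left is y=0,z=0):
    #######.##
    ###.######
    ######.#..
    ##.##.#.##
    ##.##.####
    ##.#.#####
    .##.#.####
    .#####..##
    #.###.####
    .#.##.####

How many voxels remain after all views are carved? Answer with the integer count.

start: 10×10×10 = 1000 voxels
carve view 1 (along z, XY-mask fill 52/100): 520 voxels remain
carve view 2 (along x, YZ-mask fill 77/100): 404 voxels remain

404 voxels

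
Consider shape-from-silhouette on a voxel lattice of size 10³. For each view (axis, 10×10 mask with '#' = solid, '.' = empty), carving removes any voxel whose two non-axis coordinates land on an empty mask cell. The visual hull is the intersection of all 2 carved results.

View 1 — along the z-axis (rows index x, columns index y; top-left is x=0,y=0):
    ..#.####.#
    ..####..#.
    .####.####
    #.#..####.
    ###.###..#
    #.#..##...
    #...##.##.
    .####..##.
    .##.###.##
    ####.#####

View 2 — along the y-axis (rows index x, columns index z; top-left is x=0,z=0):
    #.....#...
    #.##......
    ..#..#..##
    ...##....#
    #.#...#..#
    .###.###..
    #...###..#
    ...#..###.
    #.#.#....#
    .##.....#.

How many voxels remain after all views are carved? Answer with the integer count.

full grid |V| = 1000
  1. axis=2 (XY plane), |mask|=63  ⇒  voxels=630
  2. axis=1 (XZ plane), |mask|=38  ⇒  voxels=233

remaining voxels: 233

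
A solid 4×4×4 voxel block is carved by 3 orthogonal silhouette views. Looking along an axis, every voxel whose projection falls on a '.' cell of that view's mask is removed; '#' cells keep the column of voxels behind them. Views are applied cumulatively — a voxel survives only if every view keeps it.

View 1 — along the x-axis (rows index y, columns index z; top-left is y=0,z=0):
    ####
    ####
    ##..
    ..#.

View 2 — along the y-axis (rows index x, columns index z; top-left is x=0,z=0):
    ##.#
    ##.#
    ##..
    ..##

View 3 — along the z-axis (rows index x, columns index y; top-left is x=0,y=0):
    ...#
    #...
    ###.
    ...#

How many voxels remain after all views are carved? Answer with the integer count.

10 voxels

before carving: 64 voxels (4×4×4)
V1 x: intersect with YZ mask (11 set) -- 44 left
V2 y: intersect with XZ mask (10 set) -- 27 left
V3 z: intersect with XY mask (6 set) -- 10 left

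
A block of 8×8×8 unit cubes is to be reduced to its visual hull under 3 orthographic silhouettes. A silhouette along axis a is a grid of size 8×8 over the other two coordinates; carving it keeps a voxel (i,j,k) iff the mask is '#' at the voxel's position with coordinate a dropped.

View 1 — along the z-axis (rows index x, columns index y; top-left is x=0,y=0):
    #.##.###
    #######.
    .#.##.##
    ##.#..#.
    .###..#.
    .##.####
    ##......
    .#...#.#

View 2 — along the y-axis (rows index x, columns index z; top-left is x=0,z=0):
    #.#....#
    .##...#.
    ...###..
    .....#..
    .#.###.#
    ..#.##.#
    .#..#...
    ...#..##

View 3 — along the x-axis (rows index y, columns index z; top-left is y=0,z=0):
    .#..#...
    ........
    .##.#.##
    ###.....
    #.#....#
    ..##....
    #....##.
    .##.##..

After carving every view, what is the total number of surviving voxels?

voxel count = 38

initial block: 8^3 = 512
step 1: project along z, AND mask (37/64) → |grid| = 296
step 2: project along y, AND mask (24/64) → |grid| = 115
step 3: project along x, AND mask (22/64) → |grid| = 38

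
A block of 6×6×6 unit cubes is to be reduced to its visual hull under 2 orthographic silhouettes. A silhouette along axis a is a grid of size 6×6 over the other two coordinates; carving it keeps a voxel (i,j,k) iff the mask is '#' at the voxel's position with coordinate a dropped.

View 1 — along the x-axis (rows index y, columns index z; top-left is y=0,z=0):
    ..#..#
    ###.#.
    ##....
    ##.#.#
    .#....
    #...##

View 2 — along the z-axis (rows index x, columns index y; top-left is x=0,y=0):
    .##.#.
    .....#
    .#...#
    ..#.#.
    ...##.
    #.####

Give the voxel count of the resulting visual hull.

before carving: 216 voxels (6×6×6)
V1 x: intersect with YZ mask (16 set) -- 96 left
V2 z: intersect with XY mask (15 set) -- 37 left

|visual hull| = 37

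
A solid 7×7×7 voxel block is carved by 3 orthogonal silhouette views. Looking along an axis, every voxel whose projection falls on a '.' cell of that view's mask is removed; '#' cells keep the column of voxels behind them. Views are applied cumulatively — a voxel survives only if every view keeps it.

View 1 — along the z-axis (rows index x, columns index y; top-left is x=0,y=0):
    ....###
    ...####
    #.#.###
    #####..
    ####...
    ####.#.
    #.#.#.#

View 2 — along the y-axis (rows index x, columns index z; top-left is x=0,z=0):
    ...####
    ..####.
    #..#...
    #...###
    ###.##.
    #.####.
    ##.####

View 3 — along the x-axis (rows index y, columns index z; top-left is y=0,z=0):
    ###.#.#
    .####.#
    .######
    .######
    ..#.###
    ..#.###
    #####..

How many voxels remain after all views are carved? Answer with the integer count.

start: 7×7×7 = 343 voxels
step 1: project along z, AND mask (30/49) → |grid| = 210
step 2: project along y, AND mask (30/49) → |grid| = 127
step 3: project along x, AND mask (35/49) → |grid| = 87

voxel count = 87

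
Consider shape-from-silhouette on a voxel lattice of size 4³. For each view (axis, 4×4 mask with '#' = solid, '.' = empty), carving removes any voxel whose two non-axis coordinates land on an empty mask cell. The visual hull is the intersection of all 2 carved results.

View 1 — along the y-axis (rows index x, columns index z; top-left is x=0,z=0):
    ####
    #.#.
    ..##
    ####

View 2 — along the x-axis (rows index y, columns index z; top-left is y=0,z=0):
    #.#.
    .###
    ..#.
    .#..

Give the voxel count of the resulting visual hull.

remaining voxels: 22

before carving: 64 voxels (4×4×4)
V1 y: intersect with XZ mask (12 set) -- 48 left
V2 x: intersect with YZ mask (7 set) -- 22 left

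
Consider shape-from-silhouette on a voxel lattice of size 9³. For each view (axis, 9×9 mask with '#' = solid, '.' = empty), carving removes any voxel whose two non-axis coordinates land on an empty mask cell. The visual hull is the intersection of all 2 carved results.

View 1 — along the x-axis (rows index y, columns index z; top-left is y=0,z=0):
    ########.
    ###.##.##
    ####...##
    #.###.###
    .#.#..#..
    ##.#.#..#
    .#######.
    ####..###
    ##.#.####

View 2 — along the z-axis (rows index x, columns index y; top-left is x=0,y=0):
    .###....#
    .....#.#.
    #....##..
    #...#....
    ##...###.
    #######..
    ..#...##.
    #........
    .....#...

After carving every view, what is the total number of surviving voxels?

start: 9×9×9 = 729 voxels
step 1: project along x, AND mask (57/81) → |grid| = 513
step 2: project along z, AND mask (28/81) → |grid| = 180

180 voxels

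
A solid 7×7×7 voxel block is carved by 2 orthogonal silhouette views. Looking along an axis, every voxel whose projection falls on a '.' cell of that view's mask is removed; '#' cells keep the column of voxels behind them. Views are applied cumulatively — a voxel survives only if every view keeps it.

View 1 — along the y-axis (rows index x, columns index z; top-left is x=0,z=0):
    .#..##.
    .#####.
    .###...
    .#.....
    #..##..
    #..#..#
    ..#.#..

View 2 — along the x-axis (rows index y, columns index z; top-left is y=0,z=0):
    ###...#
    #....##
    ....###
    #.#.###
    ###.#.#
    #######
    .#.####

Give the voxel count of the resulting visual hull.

initial block: 7^3 = 343
V1 y: intersect with XZ mask (20 set) -- 140 left
V2 x: intersect with YZ mask (32 set) -- 83 left

voxel count = 83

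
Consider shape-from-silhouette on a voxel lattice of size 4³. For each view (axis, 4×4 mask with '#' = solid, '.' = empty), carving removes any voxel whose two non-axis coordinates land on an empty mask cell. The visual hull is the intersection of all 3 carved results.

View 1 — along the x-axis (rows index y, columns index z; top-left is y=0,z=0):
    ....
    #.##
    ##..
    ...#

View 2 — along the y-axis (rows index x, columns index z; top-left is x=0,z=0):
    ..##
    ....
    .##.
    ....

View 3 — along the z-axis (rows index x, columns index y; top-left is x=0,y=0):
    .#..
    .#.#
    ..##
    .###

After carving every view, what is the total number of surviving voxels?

3 voxels

start: 4×4×4 = 64 voxels
V1 x: intersect with YZ mask (6 set) -- 24 left
V2 y: intersect with XZ mask (4 set) -- 5 left
V3 z: intersect with XY mask (8 set) -- 3 left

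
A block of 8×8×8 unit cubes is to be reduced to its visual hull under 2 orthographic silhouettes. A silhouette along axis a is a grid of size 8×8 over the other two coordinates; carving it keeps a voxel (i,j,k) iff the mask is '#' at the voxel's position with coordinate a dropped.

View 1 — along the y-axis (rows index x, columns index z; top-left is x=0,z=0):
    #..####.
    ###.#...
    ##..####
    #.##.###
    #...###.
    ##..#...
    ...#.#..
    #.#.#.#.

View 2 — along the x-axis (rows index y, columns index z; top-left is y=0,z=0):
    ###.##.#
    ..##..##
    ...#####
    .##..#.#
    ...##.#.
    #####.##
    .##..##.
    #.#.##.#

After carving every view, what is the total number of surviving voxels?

voxel count = 155

before carving: 512 voxels (8×8×8)
after view 1 [y-axis, 34 of 64 cells solid] → remaining = 272
after view 2 [x-axis, 38 of 64 cells solid] → remaining = 155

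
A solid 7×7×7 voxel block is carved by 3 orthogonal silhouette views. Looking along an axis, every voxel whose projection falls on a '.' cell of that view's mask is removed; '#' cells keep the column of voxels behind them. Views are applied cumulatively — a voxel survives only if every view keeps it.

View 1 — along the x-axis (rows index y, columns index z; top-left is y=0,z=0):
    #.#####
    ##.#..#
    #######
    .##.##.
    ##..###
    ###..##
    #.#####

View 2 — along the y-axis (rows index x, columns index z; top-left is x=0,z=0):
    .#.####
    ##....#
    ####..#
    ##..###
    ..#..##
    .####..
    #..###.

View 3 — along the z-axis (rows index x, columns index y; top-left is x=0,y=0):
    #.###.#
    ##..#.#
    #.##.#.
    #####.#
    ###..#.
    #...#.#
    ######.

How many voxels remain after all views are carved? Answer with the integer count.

104 voxels

start: 7×7×7 = 343 voxels
V1 x: intersect with YZ mask (37 set) -- 259 left
V2 y: intersect with XZ mask (29 set) -- 154 left
V3 z: intersect with XY mask (32 set) -- 104 left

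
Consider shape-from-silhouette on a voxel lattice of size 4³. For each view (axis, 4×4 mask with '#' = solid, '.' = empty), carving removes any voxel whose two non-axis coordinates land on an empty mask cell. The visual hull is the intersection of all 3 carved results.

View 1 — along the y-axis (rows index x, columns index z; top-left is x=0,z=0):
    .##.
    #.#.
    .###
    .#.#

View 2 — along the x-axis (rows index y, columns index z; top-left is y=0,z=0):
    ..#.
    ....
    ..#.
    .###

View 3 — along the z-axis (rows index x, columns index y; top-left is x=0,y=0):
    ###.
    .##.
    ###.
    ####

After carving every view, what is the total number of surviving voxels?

initial block: 4^3 = 64
[1] y-view keeps 9 columns → grid now 36
[2] x-view keeps 5 columns → grid now 14
[3] z-view keeps 12 columns → grid now 7

voxel count = 7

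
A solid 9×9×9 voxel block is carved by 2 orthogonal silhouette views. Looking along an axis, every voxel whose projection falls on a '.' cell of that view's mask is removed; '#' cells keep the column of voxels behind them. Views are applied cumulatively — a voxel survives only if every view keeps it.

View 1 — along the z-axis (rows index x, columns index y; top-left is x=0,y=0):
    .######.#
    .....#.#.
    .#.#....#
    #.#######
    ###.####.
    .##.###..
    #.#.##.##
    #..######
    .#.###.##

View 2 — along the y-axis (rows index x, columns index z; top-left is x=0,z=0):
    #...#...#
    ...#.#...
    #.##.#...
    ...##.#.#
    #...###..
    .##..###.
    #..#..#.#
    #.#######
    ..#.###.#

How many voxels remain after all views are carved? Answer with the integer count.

voxel count = 232

before carving: 729 voxels (9×9×9)
step 1: project along z, AND mask (51/81) → |grid| = 459
step 2: project along y, AND mask (39/81) → |grid| = 232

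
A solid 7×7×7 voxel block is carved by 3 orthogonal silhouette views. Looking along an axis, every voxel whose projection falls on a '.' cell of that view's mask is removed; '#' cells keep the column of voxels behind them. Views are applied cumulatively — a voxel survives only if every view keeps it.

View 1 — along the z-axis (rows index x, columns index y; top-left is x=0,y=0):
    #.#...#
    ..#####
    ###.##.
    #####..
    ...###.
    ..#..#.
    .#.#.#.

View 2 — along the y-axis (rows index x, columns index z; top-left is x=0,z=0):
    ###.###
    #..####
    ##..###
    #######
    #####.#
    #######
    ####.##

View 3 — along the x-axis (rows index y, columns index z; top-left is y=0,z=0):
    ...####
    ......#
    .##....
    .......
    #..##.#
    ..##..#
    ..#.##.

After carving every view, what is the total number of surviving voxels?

remaining voxels: 52

before carving: 343 voxels (7×7×7)
[1] z-view keeps 26 columns → grid now 182
[2] y-view keeps 42 columns → grid now 153
[3] x-view keeps 17 columns → grid now 52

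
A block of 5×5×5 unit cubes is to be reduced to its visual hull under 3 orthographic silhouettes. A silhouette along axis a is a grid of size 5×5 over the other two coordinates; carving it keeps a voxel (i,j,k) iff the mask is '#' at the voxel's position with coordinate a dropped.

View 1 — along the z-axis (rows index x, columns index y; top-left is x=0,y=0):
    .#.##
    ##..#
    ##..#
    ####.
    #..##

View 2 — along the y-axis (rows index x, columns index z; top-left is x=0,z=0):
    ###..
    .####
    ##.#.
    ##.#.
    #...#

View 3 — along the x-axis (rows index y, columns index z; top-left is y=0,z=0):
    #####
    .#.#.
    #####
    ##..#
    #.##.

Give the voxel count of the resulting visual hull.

start: 5×5×5 = 125 voxels
[1] z-view keeps 16 columns → grid now 80
[2] y-view keeps 15 columns → grid now 48
[3] x-view keeps 18 columns → grid now 35

|visual hull| = 35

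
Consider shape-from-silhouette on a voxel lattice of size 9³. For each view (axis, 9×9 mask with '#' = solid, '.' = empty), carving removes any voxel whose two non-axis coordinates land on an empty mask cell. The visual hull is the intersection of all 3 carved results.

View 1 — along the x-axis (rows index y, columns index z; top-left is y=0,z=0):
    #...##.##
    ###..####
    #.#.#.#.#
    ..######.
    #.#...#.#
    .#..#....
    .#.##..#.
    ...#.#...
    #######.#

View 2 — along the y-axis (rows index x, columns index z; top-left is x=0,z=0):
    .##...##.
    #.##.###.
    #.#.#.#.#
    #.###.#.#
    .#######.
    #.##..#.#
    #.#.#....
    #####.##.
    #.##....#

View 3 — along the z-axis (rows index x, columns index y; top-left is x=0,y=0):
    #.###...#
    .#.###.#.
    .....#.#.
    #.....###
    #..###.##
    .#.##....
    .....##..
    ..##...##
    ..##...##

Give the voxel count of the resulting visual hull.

start: 9×9×9 = 729 voxels
carve view 1 (along x, YZ-mask fill 43/81): 387 voxels remain
carve view 2 (along y, XZ-mask fill 47/81): 227 voxels remain
carve view 3 (along z, XY-mask fill 35/81): 99 voxels remain

remaining voxels: 99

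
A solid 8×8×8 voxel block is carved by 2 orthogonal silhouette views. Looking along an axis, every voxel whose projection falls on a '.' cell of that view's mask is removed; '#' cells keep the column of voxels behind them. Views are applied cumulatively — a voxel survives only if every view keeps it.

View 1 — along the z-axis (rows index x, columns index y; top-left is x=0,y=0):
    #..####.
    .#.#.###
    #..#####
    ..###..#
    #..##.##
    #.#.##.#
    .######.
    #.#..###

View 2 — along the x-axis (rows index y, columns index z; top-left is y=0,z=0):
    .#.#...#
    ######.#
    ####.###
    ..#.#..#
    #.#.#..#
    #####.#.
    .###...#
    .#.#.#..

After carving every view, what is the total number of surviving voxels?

initial block: 8^3 = 512
carve view 1 (along z, XY-mask fill 41/64): 328 voxels remain
carve view 2 (along x, YZ-mask fill 37/64): 177 voxels remain

remaining voxels: 177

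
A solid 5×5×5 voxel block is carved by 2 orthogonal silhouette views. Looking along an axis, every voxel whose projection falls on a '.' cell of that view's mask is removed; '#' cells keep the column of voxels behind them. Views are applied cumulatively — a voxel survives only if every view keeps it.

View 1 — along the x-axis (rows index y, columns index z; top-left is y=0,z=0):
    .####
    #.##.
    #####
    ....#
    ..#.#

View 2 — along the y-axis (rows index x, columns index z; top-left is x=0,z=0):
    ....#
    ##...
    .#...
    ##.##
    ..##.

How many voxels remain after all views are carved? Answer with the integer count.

|visual hull| = 28

before carving: 125 voxels (5×5×5)
step 1: project along x, AND mask (15/25) → |grid| = 75
step 2: project along y, AND mask (10/25) → |grid| = 28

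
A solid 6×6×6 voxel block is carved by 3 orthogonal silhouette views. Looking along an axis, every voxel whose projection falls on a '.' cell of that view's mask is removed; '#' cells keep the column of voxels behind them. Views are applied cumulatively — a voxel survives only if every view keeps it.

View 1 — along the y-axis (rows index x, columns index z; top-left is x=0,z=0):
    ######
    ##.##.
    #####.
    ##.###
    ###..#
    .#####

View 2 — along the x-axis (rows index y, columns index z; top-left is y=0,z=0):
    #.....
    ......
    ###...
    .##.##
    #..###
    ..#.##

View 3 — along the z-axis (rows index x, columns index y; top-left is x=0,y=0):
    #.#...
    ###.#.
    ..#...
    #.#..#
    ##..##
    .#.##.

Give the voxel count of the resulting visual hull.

initial block: 6^3 = 216
  1. axis=1 (XZ plane), |mask|=29  ⇒  voxels=174
  2. axis=0 (YZ plane), |mask|=15  ⇒  voxels=71
  3. axis=2 (XY plane), |mask|=17  ⇒  voxels=30

|visual hull| = 30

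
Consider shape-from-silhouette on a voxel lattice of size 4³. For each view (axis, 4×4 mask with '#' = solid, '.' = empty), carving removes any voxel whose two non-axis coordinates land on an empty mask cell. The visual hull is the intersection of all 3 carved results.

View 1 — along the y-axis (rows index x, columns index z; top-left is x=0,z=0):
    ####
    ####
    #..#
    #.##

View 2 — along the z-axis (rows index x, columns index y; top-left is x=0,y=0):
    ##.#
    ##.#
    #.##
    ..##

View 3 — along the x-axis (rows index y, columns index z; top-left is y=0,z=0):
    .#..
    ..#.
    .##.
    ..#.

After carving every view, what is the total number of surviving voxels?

remaining voxels: 8

before carving: 64 voxels (4×4×4)
step 1: project along y, AND mask (13/16) → |grid| = 52
step 2: project along z, AND mask (11/16) → |grid| = 36
step 3: project along x, AND mask (5/16) → |grid| = 8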